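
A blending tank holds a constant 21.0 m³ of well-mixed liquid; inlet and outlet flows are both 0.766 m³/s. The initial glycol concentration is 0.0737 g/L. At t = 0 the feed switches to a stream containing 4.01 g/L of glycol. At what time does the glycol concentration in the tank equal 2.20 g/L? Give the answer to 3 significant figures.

Species balance on the tank: V dC/dt = Q(C_in − C), so τ = V/Q = 27.415 s.
C(t) = C_in + (C₀ − C_in) e^(−t/τ). Set C = 2.20 and solve for t:
e^(−t/τ) = (C − C_in)/(C₀ − C_in) = (2.20 − 4.01)/(0.0737 − 4.01) = 0.45982
t = −τ ln(…) = 27.415 × 0.77691 = 21.299 s.

21.3 s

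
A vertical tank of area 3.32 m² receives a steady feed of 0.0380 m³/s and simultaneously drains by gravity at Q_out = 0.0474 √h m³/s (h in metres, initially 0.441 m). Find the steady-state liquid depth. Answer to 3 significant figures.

0.643 m

Level balance: A dh/dt = 0.0380 − 0.0474 √h. Setting dh/dt = 0:
Q_in = 0.0474 √h_ss ⇒ √h_ss = 0.0380/0.0474 = 0.80169.
h_ss = 0.80169² = 0.64270 m. (Since h₀ = 0.441 m < h_ss, the level will rise toward this value.)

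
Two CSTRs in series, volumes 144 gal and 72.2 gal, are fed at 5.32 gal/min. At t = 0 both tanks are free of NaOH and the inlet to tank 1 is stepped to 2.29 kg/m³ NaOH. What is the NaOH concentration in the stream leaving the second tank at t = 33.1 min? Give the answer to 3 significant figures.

1.14 kg/m³

Each tank obeys Vᵢ dCᵢ/dt = Q(Cᵢ₋₁ − Cᵢ), so τᵢ = Vᵢ/Q.
τ₁ = 144/5.32 = 27.068 min; τ₂ = 72.2/5.32 = 13.571 min.
Tank 1: C₁ = C_in(1 − e^(−t/τ₁)). Tank 2 (τ₁ ≠ τ₂): C₂ = C_in[1 − (τ₁ e^(−t/τ₁) − τ₂ e^(−t/τ₂))/(τ₁ − τ₂)].
At t = 33.1: e^(−t/τ₁) = 0.29439, e^(−t/τ₂) = 0.087253.
C₂ = 2.29·[1 − (27.068·0.29439 − 13.571·0.087253)/(13.496)] = 2.29·0.49733 = 1.1389 kg/m³.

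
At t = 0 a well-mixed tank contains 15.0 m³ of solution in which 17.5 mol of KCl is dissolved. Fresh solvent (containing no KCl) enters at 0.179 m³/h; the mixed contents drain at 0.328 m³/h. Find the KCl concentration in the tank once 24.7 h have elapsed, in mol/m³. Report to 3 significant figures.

Let m(t) be the amount of KCl. Volume: V(t) = V₀ + (Q_in − Q_out) t = 15.0 − 0.14900 t; V(24.7) = 11.320 m³.
No KCl enters, so dm/dt = −Q_out · (m/V).
dm/m = −Q_out dt/(V₀ − 0.14900 t); integrating gives ln(m/m₀) = −(Q_out/(Q_in−Q_out)) ln(V/V₀).
m = m₀ (V₀/V)^(Q_out/(Q_in−Q_out)) = 17.5 × (15.0/11.320)^(-2.2013) = 9.4169 mol.
C = m/V = 9.4169/11.320 = 0.83191 mol/m³.

0.832 mol/m³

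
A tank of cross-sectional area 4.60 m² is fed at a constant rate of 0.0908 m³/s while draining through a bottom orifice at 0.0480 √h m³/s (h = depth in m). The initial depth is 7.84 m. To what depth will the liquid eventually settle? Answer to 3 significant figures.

Volume balance on the tank: A dh/dt = Q_in − 0.0480 √h. At steady state dh/dt = 0:
Q_in = 0.0480 √h_ss ⇒ √h_ss = 0.0908/0.0480 = 1.8917.
h_ss = 1.8917² = 3.5784 m. (Since h₀ = 7.84 m > h_ss, the level will fall toward this value.)

3.58 m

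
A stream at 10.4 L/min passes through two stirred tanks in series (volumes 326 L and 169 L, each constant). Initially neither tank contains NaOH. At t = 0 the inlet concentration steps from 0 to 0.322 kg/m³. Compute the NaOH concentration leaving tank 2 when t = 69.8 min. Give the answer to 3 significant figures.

Each tank obeys Vᵢ dCᵢ/dt = Q(Cᵢ₋₁ − Cᵢ), so τᵢ = Vᵢ/Q.
τ₁ = 326/10.4 = 31.346 min; τ₂ = 169/10.4 = 16.250 min.
Tank 1: C₁ = C_in(1 − e^(−t/τ₁)). Tank 2 (τ₁ ≠ τ₂): C₂ = C_in[1 − (τ₁ e^(−t/τ₁) − τ₂ e^(−t/τ₂))/(τ₁ − τ₂)].
At t = 69.8: e^(−t/τ₁) = 0.10788, e^(−t/τ₂) = 0.013631.
C₂ = 0.322·[1 − (31.346·0.10788 − 16.250·0.013631)/(15.096)] = 0.322·0.79067 = 0.25460 kg/m³.

0.255 kg/m³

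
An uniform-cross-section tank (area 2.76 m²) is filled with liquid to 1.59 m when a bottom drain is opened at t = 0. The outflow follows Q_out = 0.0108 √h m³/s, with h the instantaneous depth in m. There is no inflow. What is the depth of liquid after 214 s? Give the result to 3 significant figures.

A dh/dt = −Q_out = −0.0108 √h.
This is separable: 2 d(√h)/dt = −0.0108/A, so √h = √h₀ − (0.0108/(2A)) t.
√h = √1.59 − 0.0108·214/(2·2.76) = 1.2610 − 0.41870 = 0.84226.
h = 0.84226² = 0.70940 m.

0.709 m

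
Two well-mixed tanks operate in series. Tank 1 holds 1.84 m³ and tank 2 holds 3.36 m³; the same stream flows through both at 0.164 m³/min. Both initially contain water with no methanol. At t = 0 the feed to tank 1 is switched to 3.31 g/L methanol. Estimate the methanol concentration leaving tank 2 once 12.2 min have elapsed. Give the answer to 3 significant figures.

Each tank obeys Vᵢ dCᵢ/dt = Q(Cᵢ₋₁ − Cᵢ), so τᵢ = Vᵢ/Q.
τ₁ = 1.84/0.164 = 11.220 min; τ₂ = 3.36/0.164 = 20.488 min.
Tank 1: C₁ = C_in(1 − e^(−t/τ₁)). Tank 2 (τ₁ ≠ τ₂): C₂ = C_in[1 − (τ₁ e^(−t/τ₁) − τ₂ e^(−t/τ₂))/(τ₁ − τ₂)].
At t = 12.2: e^(−t/τ₁) = 0.33709, e^(−t/τ₂) = 0.55130.
C₂ = 3.31·[1 − (11.220·0.33709 − 20.488·0.55130)/(-9.2683)] = 3.31·0.18940 = 0.62691 g/L.

0.627 g/L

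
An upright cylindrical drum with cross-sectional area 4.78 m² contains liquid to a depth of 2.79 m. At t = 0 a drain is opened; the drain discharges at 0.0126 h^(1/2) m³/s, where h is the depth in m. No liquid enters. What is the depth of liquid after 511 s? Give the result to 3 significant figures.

A dh/dt = −Q_out = −0.0126 √h.
Separate and integrate: 2(√h − √h₀) = −(0.0126/A) t.
√h = √2.79 − 0.0126·511/(2·4.78) = 1.6703 − 0.67349 = 0.99684.
h = 0.99684² = 0.99368 m.

0.994 m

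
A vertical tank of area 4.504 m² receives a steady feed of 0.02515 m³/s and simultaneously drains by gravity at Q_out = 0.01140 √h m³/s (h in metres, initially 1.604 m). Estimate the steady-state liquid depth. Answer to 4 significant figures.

4.867 m

A dh/dt = Q_in − 0.01140 √h. Steady state requires inflow = outflow:
Q_in = 0.01140 √h_ss ⇒ √h_ss = 0.02515/0.01140 = 2.20614.
h_ss = 2.20614² = 4.86706 m. (Since h₀ = 1.604 m < h_ss, the level will rise toward this value.)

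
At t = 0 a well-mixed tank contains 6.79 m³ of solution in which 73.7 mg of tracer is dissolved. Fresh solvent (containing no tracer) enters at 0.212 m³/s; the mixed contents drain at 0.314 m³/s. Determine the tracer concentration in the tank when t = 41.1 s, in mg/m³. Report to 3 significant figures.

Let m(t) be the amount of tracer. Volume: V(t) = V₀ + (Q_in − Q_out) t = 6.79 − 0.10200 t; V(41.1) = 2.5978 m³.
Solute balance: dm/dt = 0 − Q_out C = −Q_out m/V(t).
Separate: dm/m = −Q_out dt/V(t) ⇒ ln(m/m₀) = −(Q_out/(Q_in−Q_out)) ln(V/V₀).
m = m₀ (V₀/V)^(Q_out/(Q_in−Q_out)) = 73.7 × (6.79/2.5978)^(-3.0784) = 3.8278 mg.
C = m/V = 3.8278/2.5978 = 1.4735 mg/m³.

1.47 mg/m³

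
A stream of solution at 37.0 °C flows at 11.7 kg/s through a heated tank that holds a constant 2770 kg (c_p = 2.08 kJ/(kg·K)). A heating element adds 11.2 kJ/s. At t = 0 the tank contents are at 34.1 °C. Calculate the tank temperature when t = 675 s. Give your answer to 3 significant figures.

M c_p dT/dt = ṁ c_p (T_in − T) + Q̇.
τ = M/ṁ = 236.75 s; T_ss = T_in + Q̇/(ṁ c_p) = 37.0 + 11.2/(11.7·2.08) = 37.460 °C.
T approaches T_ss exponentially: T(t) = T_ss + (T₀ − T_ss) e^(−t/τ).
T(675) = 37.460 + (-3.3602)·e^(−675/236.75) = 37.460 + (-3.3602)·0.057782 = 37.266 °C.

37.3 °C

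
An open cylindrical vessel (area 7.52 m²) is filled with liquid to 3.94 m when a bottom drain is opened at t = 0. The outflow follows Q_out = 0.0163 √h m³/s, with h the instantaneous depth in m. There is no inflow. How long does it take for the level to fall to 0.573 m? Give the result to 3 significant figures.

1130 s

Accumulation of liquid (constant cross-section A): A dh/dt = −0.0163 √h.
This is separable: 2 d(√h)/dt = −0.0163/A, so √h = √h₀ − (0.0163/(2A)) t.
t = 2A(√h₀ − √h)/0.0163 = 2·7.52·(√3.94 − √0.573)/0.0163
  = 15.040 × (1.9849 − 0.75697) / 0.0163 = 1133.1 s.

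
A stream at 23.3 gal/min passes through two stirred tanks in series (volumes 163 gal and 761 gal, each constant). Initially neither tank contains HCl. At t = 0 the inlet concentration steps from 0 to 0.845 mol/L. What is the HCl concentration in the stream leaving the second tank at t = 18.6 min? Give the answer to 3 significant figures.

0.253 mol/L

Each tank obeys Vᵢ dCᵢ/dt = Q(Cᵢ₋₁ − Cᵢ), so τᵢ = Vᵢ/Q.
τ₁ = 163/23.3 = 6.9957 min; τ₂ = 761/23.3 = 32.661 min.
Solving the cascade with C₁(0)=C₂(0)=0 gives C₂(t) = C_in[1 − (τ₁ e^(−t/τ₁) − τ₂ e^(−t/τ₂))/(τ₁ − τ₂)].
At t = 18.6: e^(−t/τ₁) = 0.070034, e^(−t/τ₂) = 0.56582.
C₂ = 0.845·[1 − (6.9957·0.070034 − 32.661·0.56582)/(-25.665)] = 0.845·0.29905 = 0.25269 mol/L.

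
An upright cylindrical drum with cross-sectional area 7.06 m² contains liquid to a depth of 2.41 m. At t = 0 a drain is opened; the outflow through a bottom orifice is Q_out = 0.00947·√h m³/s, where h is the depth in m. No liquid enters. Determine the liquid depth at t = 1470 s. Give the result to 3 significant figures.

0.321 m

A dh/dt = −Q_out = −0.00947 √h.
∫ h^(−1/2) dh = −(0.00947/A) ∫ dt, giving 2√h = 2√h₀ − (0.00947/A) t.
√h = √2.41 − 0.00947·1470/(2·7.06) = 1.5524 − 0.98590 = 0.56652.
h = 0.56652² = 0.32094 m.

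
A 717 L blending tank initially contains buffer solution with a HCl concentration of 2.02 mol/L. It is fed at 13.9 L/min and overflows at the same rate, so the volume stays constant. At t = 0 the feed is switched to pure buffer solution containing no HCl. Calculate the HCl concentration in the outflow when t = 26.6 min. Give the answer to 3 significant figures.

1.21 mol/L

Accumulation = in − out for the solute gives V dC/dt = Q(C_in − C).
Time constant τ = V/Q = 717/13.9 = 51.583 min.
Integrating: C(t) = C_in + (C₀ − C_in) e^(−t/τ).
C(26.6) = 0 + (2.02 − 0)·e^(−26.6/51.583) = 0 + (2.0200)·0.59710 = 1.2061 mol/L.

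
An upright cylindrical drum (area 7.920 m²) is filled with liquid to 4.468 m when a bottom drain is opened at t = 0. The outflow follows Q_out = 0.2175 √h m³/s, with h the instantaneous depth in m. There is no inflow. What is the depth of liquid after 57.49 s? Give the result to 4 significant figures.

1.754 m

Volume balance on the tank: A dh/dt = −0.2175 √h.
∫ h^(−1/2) dh = −(0.2175/A) ∫ dt, giving 2√h = 2√h₀ − (0.2175/A) t.
√h = √4.468 − 0.2175·57.49/(2·7.920) = 2.11376 − 0.789399 = 1.32437.
h = 1.32437² = 1.75394 m.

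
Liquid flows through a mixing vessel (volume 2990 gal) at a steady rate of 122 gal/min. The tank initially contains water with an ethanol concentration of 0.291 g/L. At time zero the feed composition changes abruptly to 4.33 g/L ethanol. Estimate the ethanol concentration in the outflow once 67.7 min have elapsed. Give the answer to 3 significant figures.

Transient balance on the dissolved component: V dC/dt = Q(C_in − C).
Rewrite as dC/dt + C/τ = C_in/τ, τ = V/Q = 24.508 min.
This is linear first-order; C(t) = C_in + (C₀ − C_in) e^(−t/τ).
C(67.7) = 4.33 + (0.291 − 4.33)·e^(−67.7/24.508) = 4.33 + (-4.0390)·0.063144 = 4.0750 g/L.

4.07 g/L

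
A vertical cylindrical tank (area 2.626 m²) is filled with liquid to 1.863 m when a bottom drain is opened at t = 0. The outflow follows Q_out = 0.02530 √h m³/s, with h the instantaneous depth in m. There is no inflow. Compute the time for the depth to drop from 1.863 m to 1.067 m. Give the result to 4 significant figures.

68.91 s

With no inflow, A dh/dt = −0.02530 √h.
Separate and integrate: 2(√h − √h₀) = −(0.02530/A) t.
t = 2A(√h₀ − √h)/0.02530 = 2·2.626·(√1.863 − √1.067)/0.02530
  = 5.25200 × (1.36492 − 1.03296) / 0.02530 = 68.9114 s.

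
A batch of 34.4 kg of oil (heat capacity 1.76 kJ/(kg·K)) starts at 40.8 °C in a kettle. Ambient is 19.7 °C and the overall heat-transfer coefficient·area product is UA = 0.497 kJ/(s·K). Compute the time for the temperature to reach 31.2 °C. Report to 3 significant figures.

Unsteady energy balance on the tank contents: M c_p dT/dt = −UA(T − T_amb).
τ = M c_p/UA = 121.82 s; T_ss = T_amb = 19.700 °C.
T(t) = T_ss + (T₀ − T_ss)e^(−t/τ); set T = 31.2:
t = −τ ln[(T − T_ss)/(T₀ − T_ss)] = −121.82 · ln(0.54502) = 73.935 s.

73.9 s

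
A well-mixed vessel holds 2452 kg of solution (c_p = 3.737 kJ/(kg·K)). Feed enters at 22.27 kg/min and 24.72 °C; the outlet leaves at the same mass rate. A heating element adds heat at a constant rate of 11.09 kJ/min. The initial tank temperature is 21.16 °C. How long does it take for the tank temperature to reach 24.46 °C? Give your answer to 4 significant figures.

246.6 min

Heat balance on the well-mixed liquid: M c_p dT/dt = ṁ c_p (T_in − T) + 11.09.
τ = M/ṁ = 110.103 min; T_ss = T_in + Q̇/(ṁ c_p) = 24.8533 °C.
T(t) = T_ss + (T₀ − T_ss) e^(−t/τ). Set T = 24.46:
e^(−t/τ) = (24.46 − 24.8533)/(21.16 − 24.8533) = 0.106480
t = −110.103 · ln(0.106480) = 246.610 min.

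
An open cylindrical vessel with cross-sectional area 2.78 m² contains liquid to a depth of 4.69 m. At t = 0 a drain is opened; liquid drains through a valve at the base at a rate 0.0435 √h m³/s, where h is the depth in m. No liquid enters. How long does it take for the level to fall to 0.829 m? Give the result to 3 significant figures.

Volume balance on the tank: A dh/dt = −0.0435 √h.
This is separable: 2 d(√h)/dt = −0.0435/A, so √h = √h₀ − (0.0435/(2A)) t.
t = 2A(√h₀ − √h)/0.0435 = 2·2.78·(√4.69 − √0.829)/0.0435
  = 5.5600 × (2.1656 − 0.91049) / 0.0435 = 160.43 s.

160 s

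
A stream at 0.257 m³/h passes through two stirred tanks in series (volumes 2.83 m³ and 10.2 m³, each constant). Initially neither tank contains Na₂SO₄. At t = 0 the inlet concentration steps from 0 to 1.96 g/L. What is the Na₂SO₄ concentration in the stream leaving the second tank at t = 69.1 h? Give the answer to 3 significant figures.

Each tank obeys Vᵢ dCᵢ/dt = Q(Cᵢ₋₁ − Cᵢ), so τᵢ = Vᵢ/Q.
τ₁ = 2.83/0.257 = 11.012 h; τ₂ = 10.2/0.257 = 39.689 h.
Solving the cascade with C₁(0)=C₂(0)=0 gives C₂(t) = C_in[1 − (τ₁ e^(−t/τ₁) − τ₂ e^(−t/τ₂))/(τ₁ − τ₂)].
At t = 69.1: e^(−t/τ₁) = 0.0018825, e^(−t/τ₂) = 0.17534.
C₂ = 1.96·[1 − (11.012·0.0018825 − 39.689·0.17534)/(-28.677)] = 1.96·0.75806 = 1.4858 g/L.

1.49 g/L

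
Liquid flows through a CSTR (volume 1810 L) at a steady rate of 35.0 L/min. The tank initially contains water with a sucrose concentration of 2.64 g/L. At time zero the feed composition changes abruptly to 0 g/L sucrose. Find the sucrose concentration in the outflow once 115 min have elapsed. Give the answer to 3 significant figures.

Species balance on the tank: V dC/dt = Q(C_in − C).
Time constant τ = V/Q = 1810/35.0 = 51.714 min.
This is linear first-order; C(t) = C_in + (C₀ − C_in) e^(−t/τ).
C(115) = 0 + (2.64 − 0)·e^(−115/51.714) = 0 + (2.6400)·0.10820 = 0.28565 g/L.

0.286 g/L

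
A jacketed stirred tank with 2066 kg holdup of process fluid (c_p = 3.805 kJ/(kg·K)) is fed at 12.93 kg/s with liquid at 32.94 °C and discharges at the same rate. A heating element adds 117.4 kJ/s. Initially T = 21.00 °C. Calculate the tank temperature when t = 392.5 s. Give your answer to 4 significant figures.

34.10 °C

M c_p dT/dt = ṁ c_p (T_in − T) + Q̇.
τ = M/ṁ = 159.783 s; T_ss = T_in + Q̇/(ṁ c_p) = 32.94 + 117.4/(12.93·3.805) = 35.3262 °C.
This is linear first-order; T(t) = T_ss + (T₀ − T_ss) e^(−t/τ).
T(392.5) = 35.3262 + (-14.3262)·e^(−392.5/159.783) = 35.3262 + (-14.3262)·0.0857388 = 34.0979 °C.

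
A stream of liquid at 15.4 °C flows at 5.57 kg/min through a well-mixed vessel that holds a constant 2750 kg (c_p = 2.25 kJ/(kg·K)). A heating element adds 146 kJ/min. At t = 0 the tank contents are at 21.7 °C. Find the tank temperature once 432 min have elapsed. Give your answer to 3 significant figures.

M c_p dT/dt = ṁ c_p (T_in − T) + Q̇.
Rearrange: dT/dt = (T_ss − T)/τ with τ = M/ṁ = 493.72 min and T_ss = T_in + Q̇/(ṁ c_p) = 27.050 °C.
This is linear first-order; T(t) = T_ss + (T₀ − T_ss) e^(−t/τ).
T(432) = 27.050 + (-5.3497)·e^(−432/493.72) = 27.050 + (-5.3497)·0.41686 = 24.820 °C.

24.8 °C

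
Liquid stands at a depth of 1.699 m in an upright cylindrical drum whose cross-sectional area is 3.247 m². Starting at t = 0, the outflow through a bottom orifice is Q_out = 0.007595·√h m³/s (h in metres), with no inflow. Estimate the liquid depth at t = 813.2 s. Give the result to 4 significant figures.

Volume balance on the tank: A dh/dt = −0.007595 √h.
Separate and integrate: 2(√h − √h₀) = −(0.007595/A) t.
√h = √1.699 − 0.007595·813.2/(2·3.247) = 1.30346 − 0.951071 = 0.352386.
h = 0.352386² = 0.124176 m.

0.1242 m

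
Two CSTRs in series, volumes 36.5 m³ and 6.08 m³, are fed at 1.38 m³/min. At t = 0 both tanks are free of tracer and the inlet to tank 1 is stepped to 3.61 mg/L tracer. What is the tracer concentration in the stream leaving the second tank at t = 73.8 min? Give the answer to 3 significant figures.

3.34 mg/L

Species balance on tank i: dCᵢ/dt = (Cᵢ₋₁ − Cᵢ)/τᵢ with τᵢ = Vᵢ/Q.
τ₁ = 36.5/1.38 = 26.449 min; τ₂ = 6.08/1.38 = 4.4058 min.
Solving the cascade with C₁(0)=C₂(0)=0 gives C₂(t) = C_in[1 − (τ₁ e^(−t/τ₁) − τ₂ e^(−t/τ₂))/(τ₁ − τ₂)].
At t = 73.8: e^(−t/τ₁) = 0.061406, e^(−t/τ₂) = 5.3123e-08.
C₂ = 3.61·[1 − (26.449·0.061406 − 4.4058·5.3123e-08)/(22.043)] = 3.61·0.92632 = 3.3440 mg/L.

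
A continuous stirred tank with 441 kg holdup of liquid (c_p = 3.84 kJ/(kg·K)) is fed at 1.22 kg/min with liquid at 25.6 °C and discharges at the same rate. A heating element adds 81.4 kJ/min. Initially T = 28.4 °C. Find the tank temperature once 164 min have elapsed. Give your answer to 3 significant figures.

M c_p dT/dt = ṁ c_p (T_in − T) + Q̇.
τ = M/ṁ = 361.48 min; T_ss = T_in + Q̇/(ṁ c_p) = 25.6 + 81.4/(1.22·3.84) = 42.975 °C.
T approaches T_ss exponentially: T(t) = T_ss + (T₀ − T_ss) e^(−t/τ).
T(164) = 42.975 + (-14.575)·e^(−164/361.48) = 42.975 + (-14.575)·0.63528 = 33.716 °C.

33.7 °C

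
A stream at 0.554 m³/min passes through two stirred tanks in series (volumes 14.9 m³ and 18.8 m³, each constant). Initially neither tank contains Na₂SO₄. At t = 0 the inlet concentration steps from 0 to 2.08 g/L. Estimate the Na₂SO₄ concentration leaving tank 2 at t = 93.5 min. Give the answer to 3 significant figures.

1.69 g/L

Species balance on tank i: dCᵢ/dt = (Cᵢ₋₁ − Cᵢ)/τᵢ with τᵢ = Vᵢ/Q.
τ₁ = 14.9/0.554 = 26.895 min; τ₂ = 18.8/0.554 = 33.935 min.
Solving the cascade with C₁(0)=C₂(0)=0 gives C₂(t) = C_in[1 − (τ₁ e^(−t/τ₁) − τ₂ e^(−t/τ₂))/(τ₁ − τ₂)].
At t = 93.5: e^(−t/τ₁) = 0.030917, e^(−t/τ₂) = 0.063592.
C₂ = 2.08·[1 − (26.895·0.030917 − 33.935·0.063592)/(-7.0397)] = 2.08·0.81157 = 1.6881 g/L.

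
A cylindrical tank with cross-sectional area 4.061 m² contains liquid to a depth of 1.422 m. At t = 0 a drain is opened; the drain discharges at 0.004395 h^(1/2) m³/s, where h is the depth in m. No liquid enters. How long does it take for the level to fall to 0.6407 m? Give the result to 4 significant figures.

A dh/dt = −Q_out = −0.004395 √h.
This is separable: 2 d(√h)/dt = −0.004395/A, so √h = √h₀ − (0.004395/(2A)) t.
t = 2A(√h₀ − √h)/0.004395 = 2·4.061·(√1.422 − √0.6407)/0.004395
  = 8.12200 × (1.19248 − 0.800437) / 0.004395 = 724.492 s.

724.5 s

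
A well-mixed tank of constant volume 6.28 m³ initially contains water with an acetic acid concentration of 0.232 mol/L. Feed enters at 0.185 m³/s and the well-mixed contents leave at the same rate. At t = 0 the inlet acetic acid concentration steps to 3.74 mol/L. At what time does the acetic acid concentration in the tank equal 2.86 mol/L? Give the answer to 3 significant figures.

46.9 s

Transient balance on the dissolved component: V dC/dt = Q(C_in − C), so τ = V/Q = 33.946 s.
C(t) = C_in + (C₀ − C_in) e^(−t/τ). Set C = 2.86 and solve for t:
e^(−t/τ) = (C − C_in)/(C₀ − C_in) = (2.86 − 3.74)/(0.232 − 3.74) = 0.25086
t = −τ ln(…) = 33.946 × 1.3829 = 46.943 s.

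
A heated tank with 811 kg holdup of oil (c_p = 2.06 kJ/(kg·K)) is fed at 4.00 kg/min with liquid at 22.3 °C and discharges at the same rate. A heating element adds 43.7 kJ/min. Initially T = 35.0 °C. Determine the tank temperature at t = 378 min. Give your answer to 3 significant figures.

28.7 °C

M c_p dT/dt = ṁ c_p (T_in − T) + Q̇.
τ = M/ṁ = 202.75 min; T_ss = T_in + Q̇/(ṁ c_p) = 22.3 + 43.7/(4.00·2.06) = 27.603 °C.
Solution: T(t) = T_ss + (T₀ − T_ss) e^(−t/τ).
T(378) = 27.603 + (7.3966)·e^(−378/202.75) = 27.603 + (7.3966)·0.15499 = 28.750 °C.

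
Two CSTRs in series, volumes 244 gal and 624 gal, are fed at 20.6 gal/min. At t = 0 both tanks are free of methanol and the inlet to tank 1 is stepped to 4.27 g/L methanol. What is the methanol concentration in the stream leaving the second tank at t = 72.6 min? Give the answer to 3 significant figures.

Time constants: τᵢ = Vᵢ/Q for each well-mixed tank.
τ₁ = 244/20.6 = 11.845 min; τ₂ = 624/20.6 = 30.291 min.
Tank 1: C₁ = C_in(1 − e^(−t/τ₁)). Tank 2 (τ₁ ≠ τ₂): C₂ = C_in[1 − (τ₁ e^(−t/τ₁) − τ₂ e^(−t/τ₂))/(τ₁ − τ₂)].
At t = 72.6: e^(−t/τ₁) = 0.0021780, e^(−t/τ₂) = 0.091015.
C₂ = 4.27·[1 − (11.845·0.0021780 − 30.291·0.091015)/(-18.447)] = 4.27·0.85194 = 3.6378 g/L.

3.64 g/L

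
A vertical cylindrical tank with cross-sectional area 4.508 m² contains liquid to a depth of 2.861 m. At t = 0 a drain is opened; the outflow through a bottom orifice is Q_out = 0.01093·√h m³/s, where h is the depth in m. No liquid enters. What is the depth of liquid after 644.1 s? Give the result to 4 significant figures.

0.8292 m

Volume balance on the tank: A dh/dt = −0.01093 √h.
Separate and integrate: 2(√h − √h₀) = −(0.01093/A) t.
√h = √2.861 − 0.01093·644.1/(2·4.508) = 1.69145 − 0.780836 = 0.910614.
h = 0.910614² = 0.829217 m.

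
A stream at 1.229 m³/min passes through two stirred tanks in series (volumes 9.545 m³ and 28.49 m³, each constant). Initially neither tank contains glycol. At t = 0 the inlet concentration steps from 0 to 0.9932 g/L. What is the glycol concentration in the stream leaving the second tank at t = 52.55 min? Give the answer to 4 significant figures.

Time constants: τᵢ = Vᵢ/Q for each well-mixed tank.
τ₁ = 9.545/1.229 = 7.76648 min; τ₂ = 28.49/1.229 = 23.1814 min.
Solving the cascade with C₁(0)=C₂(0)=0 gives C₂(t) = C_in[1 − (τ₁ e^(−t/τ₁) − τ₂ e^(−t/τ₂))/(τ₁ − τ₂)].
At t = 52.55: e^(−t/τ₁) = 0.00115200, e^(−t/τ₂) = 0.103633.
C₂ = 0.9932·[1 − (7.76648·0.00115200 − 23.1814·0.103633)/(-15.4150)] = 0.9932·0.844734 = 0.838990 g/L.

0.8390 g/L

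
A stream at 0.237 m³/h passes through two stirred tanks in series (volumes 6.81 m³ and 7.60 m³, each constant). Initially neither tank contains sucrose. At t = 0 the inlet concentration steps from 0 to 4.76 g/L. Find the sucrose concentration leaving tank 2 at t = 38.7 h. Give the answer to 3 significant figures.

Each tank obeys Vᵢ dCᵢ/dt = Q(Cᵢ₋₁ − Cᵢ), so τᵢ = Vᵢ/Q.
τ₁ = 6.81/0.237 = 28.734 h; τ₂ = 7.60/0.237 = 32.068 h.
Tank 1: C₁ = C_in(1 − e^(−t/τ₁)). Tank 2 (τ₁ ≠ τ₂): C₂ = C_in[1 − (τ₁ e^(−t/τ₁) − τ₂ e^(−t/τ₂))/(τ₁ − τ₂)].
At t = 38.7: e^(−t/τ₁) = 0.26006, e^(−t/τ₂) = 0.29914.
C₂ = 4.76·[1 − (28.734·0.26006 − 32.068·0.29914)/(-3.3333)] = 4.76·0.36397 = 1.7325 g/L.

1.73 g/L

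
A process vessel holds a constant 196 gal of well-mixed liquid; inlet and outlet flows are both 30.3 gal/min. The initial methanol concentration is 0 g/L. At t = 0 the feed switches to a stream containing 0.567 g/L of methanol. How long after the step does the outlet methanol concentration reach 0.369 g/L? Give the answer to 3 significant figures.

6.81 min

Species balance: V dC/dt = Q(C_in − C) ⇒ τ = V/Q = 6.4686 min.
C(t) = C_in + (C₀ − C_in) e^(−t/τ). Set C = 0.369 and solve for t:
e^(−t/τ) = (C − C_in)/(C₀ − C_in) = (0.369 − 0.567)/(0 − 0.567) = 0.34921
t = −τ ln(…) = 6.4686 × 1.0521 = 6.8056 min.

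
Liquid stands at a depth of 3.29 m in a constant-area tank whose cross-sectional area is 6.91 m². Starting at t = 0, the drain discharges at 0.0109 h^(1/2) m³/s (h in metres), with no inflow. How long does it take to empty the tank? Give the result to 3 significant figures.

2300 s

With no inflow, A dh/dt = −0.0109 √h.
∫ h^(−1/2) dh = −(0.0109/A) ∫ dt, giving 2√h = 2√h₀ − (0.0109/A) t.
Set h = 0: 2√h₀ = (0.0109/A) t_empty ⇒ t_empty = 2A√h₀/0.0109.
t_empty = 2·6.91·√3.29/0.0109 = 13.820·1.8138/0.0109 = 2299.7 s.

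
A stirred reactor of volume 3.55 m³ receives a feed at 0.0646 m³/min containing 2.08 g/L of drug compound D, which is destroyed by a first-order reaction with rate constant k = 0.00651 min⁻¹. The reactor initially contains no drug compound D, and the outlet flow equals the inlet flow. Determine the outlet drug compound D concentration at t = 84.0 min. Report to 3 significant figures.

1.34 g/L

Species balance: V dC/dt = Q C_in − Q C − k V C.
dC/dt = (Q/V) C_in − (Q/V + k) C; effective rate a = Q/V + k = 0.018197 + 0.00651 = 0.024707 min⁻¹.
C_ss = Q C_in/(Q + kV) = 1.5319 g/L; C(t) = C_ss + (C₀ − C_ss) e^(−a t).
C(84.0) = 1.5319 + (-1.5319)·e^(−0.024707·84.0) = 1.5319 + (-1.5319)·0.12551 = 1.3397 g/L.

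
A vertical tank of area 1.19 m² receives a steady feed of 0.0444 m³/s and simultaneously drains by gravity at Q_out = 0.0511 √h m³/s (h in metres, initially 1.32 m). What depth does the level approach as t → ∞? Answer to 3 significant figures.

0.755 m

Unsteady balance on liquid volume: A dh/dt = Q_in − 0.0511 √h. At steady state dh/dt = 0:
Q_in = 0.0511 √h_ss ⇒ √h_ss = 0.0444/0.0511 = 0.86888.
h_ss = 0.86888² = 0.75496 m. (Since h₀ = 1.32 m > h_ss, the level will fall toward this value.)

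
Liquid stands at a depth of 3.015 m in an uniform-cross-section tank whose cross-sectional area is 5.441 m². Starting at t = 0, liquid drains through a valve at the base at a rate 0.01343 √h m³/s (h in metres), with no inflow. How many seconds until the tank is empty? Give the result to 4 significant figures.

A dh/dt = −Q_out = −0.01343 √h.
This is separable: 2 d(√h)/dt = −0.01343/A, so √h = √h₀ − (0.01343/(2A)) t.
Tank is empty when √h = 0: t_empty = 2A√h₀/0.01343.
t_empty = 2·5.441·√3.015/0.01343 = 10.8820·1.73638/0.01343 = 1406.94 s.

1407 s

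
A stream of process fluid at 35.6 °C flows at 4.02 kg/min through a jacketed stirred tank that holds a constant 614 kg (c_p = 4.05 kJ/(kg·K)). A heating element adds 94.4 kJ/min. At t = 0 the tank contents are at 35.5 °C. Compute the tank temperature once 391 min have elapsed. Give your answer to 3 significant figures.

40.9 °C

Heat balance on the well-mixed liquid: M c_p dT/dt = ṁ c_p (T_in − T) + 94.4.
Rearrange: dT/dt = (T_ss − T)/τ with τ = M/ṁ = 152.74 min and T_ss = T_in + Q̇/(ṁ c_p) = 41.398 °C.
Integrating: T(t) = T_ss + (T₀ − T_ss) e^(−t/τ).
T(391) = 41.398 + (-5.8982)·e^(−391/152.74) = 41.398 + (-5.8982)·0.077307 = 40.942 °C.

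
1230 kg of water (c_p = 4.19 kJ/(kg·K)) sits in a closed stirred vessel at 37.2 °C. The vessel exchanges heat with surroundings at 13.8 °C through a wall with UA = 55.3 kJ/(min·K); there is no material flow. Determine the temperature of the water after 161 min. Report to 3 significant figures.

18.0 °C

First-law balance (no shaft work): M c_p dT/dt = −UA(T − T_amb).
dT/dt = (T_ss − T)/τ with T_ss = T_amb = 13.800 °C, τ = M c_p/UA = 1230·4.19/55.3 = 93.195 min.
Integrating: T(t) = T_ss + (T₀ − T_ss) e^(−t/τ).
T(161) = 13.800 + (23.400)·0.17772 = 17.959 °C.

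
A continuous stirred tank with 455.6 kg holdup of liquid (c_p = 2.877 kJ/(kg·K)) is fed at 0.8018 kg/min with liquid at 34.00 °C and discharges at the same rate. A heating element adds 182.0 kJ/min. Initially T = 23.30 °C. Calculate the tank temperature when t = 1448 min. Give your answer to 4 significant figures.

105.9 °C

M c_p dT/dt = ṁ c_p (T_in − T) + Q̇.
τ = M/ṁ = 568.222 min; T_ss = T_in + Q̇/(ṁ c_p) = 34.00 + 182.0/(0.8018·2.877) = 112.898 °C.
T approaches T_ss exponentially: T(t) = T_ss + (T₀ − T_ss) e^(−t/τ).
T(1448) = 112.898 + (-89.5979)·e^(−1448/568.222) = 112.898 + (-89.5979)·0.0782144 = 105.890 °C.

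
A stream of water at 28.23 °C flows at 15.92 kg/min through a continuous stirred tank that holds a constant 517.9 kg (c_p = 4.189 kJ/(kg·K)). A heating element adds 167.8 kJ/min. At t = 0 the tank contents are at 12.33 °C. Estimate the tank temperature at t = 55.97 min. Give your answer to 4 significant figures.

27.45 °C

M c_p dT/dt = ṁ c_p (T_in − T) + Q̇.
Rearrange: dT/dt = (T_ss − T)/τ with τ = M/ṁ = 32.5314 min and T_ss = T_in + Q̇/(ṁ c_p) = 30.7462 °C.
Integrating: T(t) = T_ss + (T₀ − T_ss) e^(−t/τ).
T(55.97) = 30.7462 + (-18.4162)·e^(−55.97/32.5314) = 30.7462 + (-18.4162)·0.178978 = 27.4501 °C.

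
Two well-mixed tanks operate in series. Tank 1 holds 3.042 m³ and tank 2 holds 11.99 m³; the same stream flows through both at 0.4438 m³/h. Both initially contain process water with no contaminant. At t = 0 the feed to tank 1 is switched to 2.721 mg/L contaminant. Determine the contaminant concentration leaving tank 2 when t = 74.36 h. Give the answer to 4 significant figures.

2.488 mg/L

Species balance on tank i: dCᵢ/dt = (Cᵢ₋₁ − Cᵢ)/τᵢ with τᵢ = Vᵢ/Q.
τ₁ = 3.042/0.4438 = 6.85444 h; τ₂ = 11.99/0.4438 = 27.0167 h.
Tank 1: C₁ = C_in(1 − e^(−t/τ₁)). Tank 2 (τ₁ ≠ τ₂): C₂ = C_in[1 − (τ₁ e^(−t/τ₁) − τ₂ e^(−t/τ₂))/(τ₁ − τ₂)].
At t = 74.36: e^(−t/τ₁) = 1.94348e-05, e^(−t/τ₂) = 0.0637763.
C₂ = 2.721·[1 − (6.85444·1.94348e-05 − 27.0167·0.0637763)/(-20.1622)] = 2.721·0.914549 = 2.48849 mg/L.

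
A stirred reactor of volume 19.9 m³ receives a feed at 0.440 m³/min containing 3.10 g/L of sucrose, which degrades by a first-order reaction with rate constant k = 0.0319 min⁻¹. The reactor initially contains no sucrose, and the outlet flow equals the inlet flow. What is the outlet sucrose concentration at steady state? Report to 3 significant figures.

1.27 g/L

V dC/dt = Q(C_in − C) − k V C.
Steady state (dC/dt = 0): C_ss = Q C_in/(Q + kV) = C_in/(1 + kV/Q).
C_ss = 0.440·3.10/(0.440 + 0.0319·19.9) = 1.3640/1.0748 = 1.2691 g/L.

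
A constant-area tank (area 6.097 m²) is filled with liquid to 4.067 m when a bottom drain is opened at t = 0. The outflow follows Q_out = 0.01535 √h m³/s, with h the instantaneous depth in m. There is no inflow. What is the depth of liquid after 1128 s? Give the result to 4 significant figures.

Unsteady balance on liquid volume: A dh/dt = −0.01535 √h.
Separate and integrate: 2(√h − √h₀) = −(0.01535/A) t.
√h = √4.067 − 0.01535·1128/(2·6.097) = 2.01668 − 1.41994 = 0.596736.
h = 0.596736² = 0.356094 m.

0.3561 m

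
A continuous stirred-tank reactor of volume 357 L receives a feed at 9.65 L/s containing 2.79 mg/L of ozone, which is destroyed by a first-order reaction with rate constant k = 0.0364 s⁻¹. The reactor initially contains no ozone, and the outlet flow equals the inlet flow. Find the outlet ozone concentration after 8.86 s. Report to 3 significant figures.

0.511 mg/L

Species balance: V dC/dt = Q C_in − Q C − k V C.
This is linear with rate a = Q/V + k = 0.063431 s⁻¹.
C_ss = Q C_in/(Q + kV) = 1.1889 mg/L; C(t) = C_ss + (C₀ − C_ss) e^(−a t).
C(8.86) = 1.1889 + (-1.1889)·e^(−0.063431·8.86) = 1.1889 + (-1.1889)·0.57007 = 0.51117 mg/L.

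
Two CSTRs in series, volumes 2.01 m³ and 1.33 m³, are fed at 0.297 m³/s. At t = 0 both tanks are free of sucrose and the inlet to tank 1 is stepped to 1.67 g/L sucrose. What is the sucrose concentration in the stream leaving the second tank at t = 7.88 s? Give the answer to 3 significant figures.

0.691 g/L

Species balance on tank i: dCᵢ/dt = (Cᵢ₋₁ − Cᵢ)/τᵢ with τᵢ = Vᵢ/Q.
τ₁ = 2.01/0.297 = 6.7677 s; τ₂ = 1.33/0.297 = 4.4781 s.
Solving the cascade with C₁(0)=C₂(0)=0 gives C₂(t) = C_in[1 − (τ₁ e^(−t/τ₁) − τ₂ e^(−t/τ₂))/(τ₁ − τ₂)].
At t = 7.88: e^(−t/τ₁) = 0.31212, e^(−t/τ₂) = 0.17210.
C₂ = 1.67·[1 − (6.7677·0.31212 − 4.4781·0.17210)/(2.2896)] = 1.67·0.41401 = 0.69140 g/L.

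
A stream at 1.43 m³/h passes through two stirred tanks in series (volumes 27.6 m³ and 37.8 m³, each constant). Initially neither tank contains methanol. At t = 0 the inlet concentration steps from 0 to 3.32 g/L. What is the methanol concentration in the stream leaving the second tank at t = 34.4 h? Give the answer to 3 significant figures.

1.48 g/L

Species balance on tank i: dCᵢ/dt = (Cᵢ₋₁ − Cᵢ)/τᵢ with τᵢ = Vᵢ/Q.
τ₁ = 27.6/1.43 = 19.301 h; τ₂ = 37.8/1.43 = 26.434 h.
Tank 1: C₁ = C_in(1 − e^(−t/τ₁)). Tank 2 (τ₁ ≠ τ₂): C₂ = C_in[1 − (τ₁ e^(−t/τ₁) − τ₂ e^(−t/τ₂))/(τ₁ − τ₂)].
At t = 34.4: e^(−t/τ₁) = 0.16825, e^(−t/τ₂) = 0.27216.
C₂ = 3.32·[1 − (19.301·0.16825 − 26.434·0.27216)/(-7.1329)] = 3.32·0.44668 = 1.4830 g/L.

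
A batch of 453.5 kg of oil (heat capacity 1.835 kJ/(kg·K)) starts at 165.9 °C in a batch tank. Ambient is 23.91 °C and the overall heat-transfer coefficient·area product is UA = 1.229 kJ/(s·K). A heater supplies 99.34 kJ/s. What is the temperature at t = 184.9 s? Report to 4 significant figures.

151.3 °C

Lumped-capacitance energy balance: M c_p dT/dt = UA(T_amb − T) + Q̇.
dT/dt = (T_ss − T)/τ with T_ss = T_amb + Q̇/UA = 23.91 + 99.34/1.229 = 104.740 °C, τ = M c_p/UA = 453.5·1.835/1.229 = 677.114 s.
This is linear first-order; T(t) = T_ss + (T₀ − T_ss) e^(−t/τ).
T(184.9) = 104.740 + (61.1601)·0.761039 = 151.285 °C.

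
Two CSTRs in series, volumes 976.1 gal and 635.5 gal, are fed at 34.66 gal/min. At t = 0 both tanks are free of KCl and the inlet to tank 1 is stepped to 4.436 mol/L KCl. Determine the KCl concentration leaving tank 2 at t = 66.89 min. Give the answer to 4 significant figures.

3.469 mol/L

Species balance on tank i: dCᵢ/dt = (Cᵢ₋₁ − Cᵢ)/τᵢ with τᵢ = Vᵢ/Q.
τ₁ = 976.1/34.66 = 28.1621 min; τ₂ = 635.5/34.66 = 18.3353 min.
Tank 1: C₁ = C_in(1 − e^(−t/τ₁)). Tank 2 (τ₁ ≠ τ₂): C₂ = C_in[1 − (τ₁ e^(−t/τ₁) − τ₂ e^(−t/τ₂))/(τ₁ − τ₂)].
At t = 66.89: e^(−t/τ₁) = 0.0929983, e^(−t/τ₂) = 0.0260389.
C₂ = 4.436·[1 − (28.1621·0.0929983 − 18.3353·0.0260389)/(9.82689)] = 4.436·0.782067 = 3.46925 mol/L.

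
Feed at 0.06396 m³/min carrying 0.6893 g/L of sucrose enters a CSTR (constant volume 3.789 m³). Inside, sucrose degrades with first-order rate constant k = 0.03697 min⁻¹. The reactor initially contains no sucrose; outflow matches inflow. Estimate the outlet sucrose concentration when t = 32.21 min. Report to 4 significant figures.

0.1779 g/L

Species balance: V dC/dt = Q C_in − Q C − k V C.
dC/dt = (Q/V) C_in − (Q/V + k) C; effective rate a = Q/V + k = 0.0168804 + 0.03697 = 0.0538504 min⁻¹.
C_ss = Q C_in/(Q + kV) = 0.216074 g/L; C(t) = C_ss + (C₀ − C_ss) e^(−a t).
C(32.21) = 0.216074 + (-0.216074)·e^(−0.0538504·32.21) = 0.216074 + (-0.216074)·0.176484 = 0.177940 g/L.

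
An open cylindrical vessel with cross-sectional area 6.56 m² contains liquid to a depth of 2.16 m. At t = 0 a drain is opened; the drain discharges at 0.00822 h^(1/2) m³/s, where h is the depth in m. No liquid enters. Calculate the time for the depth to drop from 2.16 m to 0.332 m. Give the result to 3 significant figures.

1430 s

A dh/dt = −Q_out = −0.00822 √h.
Separate and integrate: 2(√h − √h₀) = −(0.00822/A) t.
t = 2A(√h₀ − √h)/0.00822 = 2·6.56·(√2.16 − √0.332)/0.00822
  = 13.120 × (1.4697 − 0.57619) / 0.00822 = 1426.1 s.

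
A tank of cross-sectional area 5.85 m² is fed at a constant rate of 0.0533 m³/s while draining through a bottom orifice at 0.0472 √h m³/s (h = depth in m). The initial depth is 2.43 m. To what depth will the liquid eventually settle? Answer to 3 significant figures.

1.28 m

A dh/dt = Q_in − 0.0472 √h. Steady state requires inflow = outflow:
Q_in = 0.0472 √h_ss ⇒ √h_ss = 0.0533/0.0472 = 1.1292.
h_ss = 1.1292² = 1.2752 m. (Since h₀ = 2.43 m > h_ss, the level will fall toward this value.)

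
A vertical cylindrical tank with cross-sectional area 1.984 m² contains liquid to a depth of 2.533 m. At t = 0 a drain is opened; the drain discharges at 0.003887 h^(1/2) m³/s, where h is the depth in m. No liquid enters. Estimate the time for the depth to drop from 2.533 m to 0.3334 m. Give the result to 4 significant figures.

A dh/dt = −Q_out = −0.003887 √h.
Separate and integrate: 2(√h − √h₀) = −(0.003887/A) t.
t = 2A(√h₀ − √h)/0.003887 = 2·1.984·(√2.533 − √0.3334)/0.003887
  = 3.96800 × (1.59154 − 0.577408) / 0.003887 = 1035.27 s.

1035 s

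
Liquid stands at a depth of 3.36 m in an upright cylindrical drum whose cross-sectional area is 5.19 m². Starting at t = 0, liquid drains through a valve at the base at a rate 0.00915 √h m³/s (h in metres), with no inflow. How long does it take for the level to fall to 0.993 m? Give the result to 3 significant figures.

A dh/dt = −Q_out = −0.00915 √h.
∫ h^(−1/2) dh = −(0.00915/A) ∫ dt, giving 2√h = 2√h₀ − (0.00915/A) t.
t = 2A(√h₀ − √h)/0.00915 = 2·5.19·(√3.36 − √0.993)/0.00915
  = 10.380 × (1.8330 − 0.99649) / 0.00915 = 948.99 s.

949 s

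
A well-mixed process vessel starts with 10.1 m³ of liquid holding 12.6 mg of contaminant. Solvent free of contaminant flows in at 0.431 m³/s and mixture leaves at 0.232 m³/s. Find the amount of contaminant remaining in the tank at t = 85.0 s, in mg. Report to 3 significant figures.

Total volume: dV/dt = Q_in − Q_out = 0.19900 m³/s, so V(t) = 10.1 + 0.19900 t and V(85.0) = 27.015 m³.
Solute balance: dm/dt = 0 − Q_out C = −Q_out m/V(t).
dm/m = −Q_out dt/(V₀ + 0.19900 t); integrating gives ln(m/m₀) = −(Q_out/(Q_in−Q_out)) ln(V/V₀).
m = m₀ (V₀/V)^(Q_out/(Q_in−Q_out)) = 12.6 × (10.1/27.015)^(1.1658) = 4.0016 mg.

4.00 mg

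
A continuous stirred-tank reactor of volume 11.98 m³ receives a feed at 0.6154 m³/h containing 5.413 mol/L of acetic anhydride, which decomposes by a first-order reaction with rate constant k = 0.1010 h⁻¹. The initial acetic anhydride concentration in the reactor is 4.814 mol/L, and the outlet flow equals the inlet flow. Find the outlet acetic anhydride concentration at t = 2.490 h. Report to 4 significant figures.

3.870 mol/L

Species balance: V dC/dt = Q C_in − Q C − k V C.
dC/dt = (Q/V) C_in − (Q/V + k) C; effective rate a = Q/V + k = 0.0513689 + 0.1010 = 0.152369 h⁻¹.
C_ss = Q C_in/(Q + kV) = 1.82491 mol/L; C(t) = C_ss + (C₀ − C_ss) e^(−a t).
C(2.490) = 1.82491 + (2.98909)·e^(−0.152369·2.490) = 1.82491 + (2.98909)·0.684273 = 3.87026 mol/L.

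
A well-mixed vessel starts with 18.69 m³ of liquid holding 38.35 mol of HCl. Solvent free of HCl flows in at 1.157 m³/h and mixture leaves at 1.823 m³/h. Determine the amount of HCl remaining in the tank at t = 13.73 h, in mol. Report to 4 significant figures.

6.096 mol

Total volume: dV/dt = Q_in − Q_out = -0.666000 m³/h, so V(t) = 18.69 − 0.666000 t and V(13.73) = 9.54582 m³.
Solute balance: dm/dt = 0 − Q_out C = −Q_out m/V(t).
dm/m = −Q_out dt/(V₀ − 0.666000 t); integrating gives ln(m/m₀) = −(Q_out/(Q_in−Q_out)) ln(V/V₀).
m = m₀ (V₀/V)^(Q_out/(Q_in−Q_out)) = 38.35 × (18.69/9.54582)^(-2.73724) = 6.09608 mol.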